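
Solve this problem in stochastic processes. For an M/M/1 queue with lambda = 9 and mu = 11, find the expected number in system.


rho = 9/11 = 0.8182
L = rho/(1-rho)
= 0.8182/0.1818
= 4.5000

4.5000


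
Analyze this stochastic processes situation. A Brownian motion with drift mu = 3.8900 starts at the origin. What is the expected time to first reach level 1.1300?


Expected first passage time = a/mu
= 1.1300/3.8900
= 0.2905

0.2905


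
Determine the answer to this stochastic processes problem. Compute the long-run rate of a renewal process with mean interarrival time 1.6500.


Long-run renewal rate = 1/E(X)
= 1/1.6500
= 0.6061

0.6061


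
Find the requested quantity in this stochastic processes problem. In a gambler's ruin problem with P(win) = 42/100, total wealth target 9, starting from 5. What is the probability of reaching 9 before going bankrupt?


Gambler's ruin formula:
r = q/p = 0.5800/0.4200 = 1.3810
P(win) = (1 - r^i)/(1 - r^N)
= (1 - 1.3810^5)/(1 - 1.3810^9)
= 0.2330

0.2330


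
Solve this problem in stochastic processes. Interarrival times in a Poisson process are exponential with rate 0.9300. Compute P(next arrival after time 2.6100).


P(X > t) = exp(-lambda * t)
= exp(-0.9300 * 2.6100)
= exp(-2.4273) = 0.0883

0.0883


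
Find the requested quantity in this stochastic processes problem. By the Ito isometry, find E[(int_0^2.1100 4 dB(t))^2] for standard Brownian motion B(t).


By Ito isometry: E[(int f dB)^2] = int f^2 dt
= 4^2 * 2.1100
= 16 * 2.1100 = 33.7600

33.7600


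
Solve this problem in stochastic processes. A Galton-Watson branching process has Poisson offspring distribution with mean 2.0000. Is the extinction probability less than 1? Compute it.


Since mu = 2.0000 > 1, extinction prob q < 1.
Solve s = exp(mu*(s-1)) iteratively.
q = 0.2032

0.2032


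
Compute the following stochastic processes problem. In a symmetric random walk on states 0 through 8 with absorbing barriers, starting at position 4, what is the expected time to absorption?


For symmetric RW on 0,...,N with absorbing barriers, E(i) = i*(N-i)
E(4) = 4 * 4 = 16

16


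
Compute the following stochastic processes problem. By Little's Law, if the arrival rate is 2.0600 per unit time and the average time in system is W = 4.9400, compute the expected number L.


Little's Law: L = lambda * W
= 2.0600 * 4.9400
= 10.1764

10.1764


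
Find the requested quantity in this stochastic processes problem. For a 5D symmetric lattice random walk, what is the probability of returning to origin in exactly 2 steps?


P(return in 2 steps) = P(reverse first step) = 1/(2d)
= 1/10
= 0.1000

0.1000


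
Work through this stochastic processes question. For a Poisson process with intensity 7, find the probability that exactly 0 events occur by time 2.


P(N(t)=k) = (lambda*t)^k * exp(-lambda*t) / k!
lambda*t = 14
= 14^0 * exp(-14) / 0!
= 1 * 8.3153e-07 / 1
= 8.3153e-07

8.3153e-07


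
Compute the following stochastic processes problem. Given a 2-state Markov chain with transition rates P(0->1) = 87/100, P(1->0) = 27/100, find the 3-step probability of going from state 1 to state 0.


Computing P^3 by matrix multiplication.
P = [[0.1300, 0.8700], [0.2700, 0.7300]]
After raising P to the power 3:
P^3(1,0) = 0.2375

0.2375


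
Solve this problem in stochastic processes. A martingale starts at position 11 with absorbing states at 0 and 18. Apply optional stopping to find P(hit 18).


By optional stopping theorem: E(M at tau) = M(0) = 11
P(hit 18)*18 + P(hit 0)*0 = 11
P(hit 18) = (11 - 0)/(18 - 0) = 11/18 = 0.6111

0.6111


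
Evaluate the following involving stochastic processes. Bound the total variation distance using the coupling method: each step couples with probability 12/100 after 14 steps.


TV distance bound <= (1-delta)^n
= (1 - 0.1200)^14
= 0.8800^14
= 0.1670

0.1670


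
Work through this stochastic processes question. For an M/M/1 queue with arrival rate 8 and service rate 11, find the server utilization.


rho = lambda/mu
= 8/11
= 0.7273

0.7273


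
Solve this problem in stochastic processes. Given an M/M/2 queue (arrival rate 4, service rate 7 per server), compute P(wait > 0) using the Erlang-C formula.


a = lambda/mu = 0.5714
rho = a/c = 0.2857
Erlang-C formula applied:
C(c,a) = 0.1270

0.1270


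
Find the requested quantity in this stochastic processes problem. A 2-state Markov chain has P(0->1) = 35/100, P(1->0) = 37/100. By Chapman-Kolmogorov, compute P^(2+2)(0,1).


P^4 = P^2 * P^2
Computing via matrix multiplication of the transition matrix.
Entry (0,1) of P^4 = 0.4831

0.4831


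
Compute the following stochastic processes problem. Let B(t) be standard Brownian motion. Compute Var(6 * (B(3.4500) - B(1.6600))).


Var(alpha*(B(t)-B(s))) = alpha^2 * (t-s)
= 6^2 * (3.4500 - 1.6600)
= 36 * 1.7900
= 64.4400

64.4400


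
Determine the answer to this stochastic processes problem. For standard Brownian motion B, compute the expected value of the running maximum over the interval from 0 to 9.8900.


E(max B(s)) = sqrt(2t/pi)
= sqrt(2*9.8900/pi)
= sqrt(6.2962)
= 2.5092

2.5092


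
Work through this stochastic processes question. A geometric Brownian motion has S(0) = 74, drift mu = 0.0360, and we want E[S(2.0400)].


E[S(t)] = S(0) * exp(mu * t)
= 74 * exp(0.0360 * 2.0400)
= 74 * 1.0762
= 79.6391

79.6391


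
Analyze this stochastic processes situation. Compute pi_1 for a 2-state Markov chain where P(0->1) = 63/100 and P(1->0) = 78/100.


Stationary distribution: pi_0 = p10/(p01+p10), pi_1 = p01/(p01+p10)
p01 = 0.6300, p10 = 0.7800
pi_1 = 0.4468

0.4468


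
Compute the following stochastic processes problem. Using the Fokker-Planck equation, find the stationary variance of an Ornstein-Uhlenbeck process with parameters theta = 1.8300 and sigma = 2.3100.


Stationary variance = sigma^2 / (2*theta)
= 2.3100^2 / (2*1.8300)
= 5.3361 / 3.6600
= 1.4580

1.4580


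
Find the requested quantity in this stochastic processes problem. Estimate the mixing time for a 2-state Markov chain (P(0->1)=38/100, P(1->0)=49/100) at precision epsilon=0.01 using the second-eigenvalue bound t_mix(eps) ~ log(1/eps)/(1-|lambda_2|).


lambda_2 = |1 - p01 - p10| = |1 - 0.3800 - 0.4900| = 0.1300
t_mix ~ log(1/eps)/(1 - |lambda_2|)
= log(100)/(1 - 0.1300) = 4.6052/0.8700
= 5.2933

5.2933


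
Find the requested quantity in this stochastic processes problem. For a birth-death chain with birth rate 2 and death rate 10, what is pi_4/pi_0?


For birth-death process, pi_n/pi_0 = (lambda/mu)^n
= (2/10)^4
= 0.0016

0.0016


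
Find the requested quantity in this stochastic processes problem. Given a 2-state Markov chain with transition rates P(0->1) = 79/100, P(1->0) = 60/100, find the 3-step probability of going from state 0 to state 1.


Computing P^3 by matrix multiplication.
P = [[0.2100, 0.7900], [0.6000, 0.4000]]
After raising P to the power 3:
P^3(0,1) = 0.6021

0.6021


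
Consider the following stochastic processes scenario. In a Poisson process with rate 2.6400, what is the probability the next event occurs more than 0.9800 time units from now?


P(X > t) = exp(-lambda * t)
= exp(-2.6400 * 0.9800)
= exp(-2.5872) = 0.0752

0.0752


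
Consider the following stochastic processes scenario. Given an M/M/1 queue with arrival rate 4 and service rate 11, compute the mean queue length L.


rho = 4/11 = 0.3636
L = rho/(1-rho)
= 0.3636/0.6364
= 0.5714

0.5714


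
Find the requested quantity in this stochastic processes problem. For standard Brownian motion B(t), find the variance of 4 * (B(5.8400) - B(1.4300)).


Var(alpha*(B(t)-B(s))) = alpha^2 * (t-s)
= 4^2 * (5.8400 - 1.4300)
= 16 * 4.4100
= 70.5600

70.5600


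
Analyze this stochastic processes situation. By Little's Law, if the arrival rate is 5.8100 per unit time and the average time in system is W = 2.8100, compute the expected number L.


Little's Law: L = lambda * W
= 5.8100 * 2.8100
= 16.3261

16.3261


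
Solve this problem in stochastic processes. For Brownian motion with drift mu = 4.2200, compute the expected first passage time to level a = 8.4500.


Expected first passage time = a/mu
= 8.4500/4.2200
= 2.0024

2.0024


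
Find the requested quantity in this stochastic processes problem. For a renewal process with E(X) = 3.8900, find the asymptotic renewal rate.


Long-run renewal rate = 1/E(X)
= 1/3.8900
= 0.2571

0.2571


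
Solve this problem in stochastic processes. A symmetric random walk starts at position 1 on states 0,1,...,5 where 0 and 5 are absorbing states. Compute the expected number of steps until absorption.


For symmetric RW on 0,...,N with absorbing barriers, E(i) = i*(N-i)
E(1) = 1 * 4 = 4

4


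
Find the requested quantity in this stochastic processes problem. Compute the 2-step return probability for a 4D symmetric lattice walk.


P(return in 2 steps) = P(reverse first step) = 1/(2d)
= 1/8
= 0.1250

0.1250


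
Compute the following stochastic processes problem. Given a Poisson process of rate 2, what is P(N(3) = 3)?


P(N(t)=k) = (lambda*t)^k * exp(-lambda*t) / k!
lambda*t = 6
= 6^3 * exp(-6) / 3!
= 216 * 0.0025 / 6
= 0.0892

0.0892


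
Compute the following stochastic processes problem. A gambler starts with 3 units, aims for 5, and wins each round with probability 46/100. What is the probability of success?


Gambler's ruin formula:
r = q/p = 0.5400/0.4600 = 1.1739
P(win) = (1 - r^i)/(1 - r^N)
= (1 - 1.1739^3)/(1 - 1.1739^5)
= 0.5025

0.5025


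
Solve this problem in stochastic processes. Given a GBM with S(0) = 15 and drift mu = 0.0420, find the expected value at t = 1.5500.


E[S(t)] = S(0) * exp(mu * t)
= 15 * exp(0.0420 * 1.5500)
= 15 * 1.0673
= 16.0090

16.0090


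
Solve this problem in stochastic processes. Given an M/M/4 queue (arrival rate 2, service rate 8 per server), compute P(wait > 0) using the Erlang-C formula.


a = lambda/mu = 0.2500
rho = a/c = 0.0625
Erlang-C formula applied:
C(c,a) = 1.3521e-04

1.3521e-04


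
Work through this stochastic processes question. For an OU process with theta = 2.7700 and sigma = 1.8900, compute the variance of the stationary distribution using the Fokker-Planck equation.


Stationary variance = sigma^2 / (2*theta)
= 1.8900^2 / (2*2.7700)
= 3.5721 / 5.5400
= 0.6448

0.6448


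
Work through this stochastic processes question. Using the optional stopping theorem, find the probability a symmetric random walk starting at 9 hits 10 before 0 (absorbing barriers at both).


By optional stopping theorem: E(M at tau) = M(0) = 9
P(hit 10)*10 + P(hit 0)*0 = 9
P(hit 10) = (9 - 0)/(10 - 0) = 9/10 = 0.9000

0.9000


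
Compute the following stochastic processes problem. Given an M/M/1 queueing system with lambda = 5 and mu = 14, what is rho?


rho = lambda/mu
= 5/14
= 0.3571

0.3571


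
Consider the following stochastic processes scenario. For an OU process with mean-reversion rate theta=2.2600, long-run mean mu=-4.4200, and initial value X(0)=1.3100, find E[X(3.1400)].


E[X(t)] = mu + (X(0) - mu)*exp(-theta*t)
= -4.4200 + (1.3100 - -4.4200)*exp(-2.2600*3.1400)
= -4.4200 + 5.7300 * 8.2808e-04
= -4.4153

-4.4153


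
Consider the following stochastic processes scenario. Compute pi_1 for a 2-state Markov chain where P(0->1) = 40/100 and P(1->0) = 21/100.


Stationary distribution: pi_0 = p10/(p01+p10), pi_1 = p01/(p01+p10)
p01 = 0.4000, p10 = 0.2100
pi_1 = 0.6557

0.6557


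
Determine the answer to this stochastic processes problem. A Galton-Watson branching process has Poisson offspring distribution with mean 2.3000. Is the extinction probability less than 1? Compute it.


Since mu = 2.3000 > 1, extinction prob q < 1.
Solve s = exp(mu*(s-1)) iteratively.
q = 0.1376

0.1376


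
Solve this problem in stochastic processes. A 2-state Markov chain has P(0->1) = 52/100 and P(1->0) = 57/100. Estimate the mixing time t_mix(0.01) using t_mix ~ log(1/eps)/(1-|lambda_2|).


lambda_2 = |1 - p01 - p10| = |1 - 0.5200 - 0.5700| = 0.0900
t_mix ~ log(1/eps)/(1 - |lambda_2|)
= log(100)/(1 - 0.0900) = 4.6052/0.9100
= 5.0606

5.0606


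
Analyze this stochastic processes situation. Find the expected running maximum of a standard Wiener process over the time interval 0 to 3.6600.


E(max B(s)) = sqrt(2t/pi)
= sqrt(2*3.6600/pi)
= sqrt(2.3300)
= 1.5264

1.5264


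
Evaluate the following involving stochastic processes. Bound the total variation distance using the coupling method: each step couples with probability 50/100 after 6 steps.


TV distance bound <= (1-delta)^n
= (1 - 0.5000)^6
= 0.5000^6
= 0.0156

0.0156


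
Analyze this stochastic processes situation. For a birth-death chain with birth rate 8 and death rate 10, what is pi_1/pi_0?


For birth-death process, pi_n/pi_0 = (lambda/mu)^n
= (8/10)^1
= 0.8000

0.8000


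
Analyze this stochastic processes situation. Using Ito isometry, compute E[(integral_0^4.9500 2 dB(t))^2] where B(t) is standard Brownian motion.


By Ito isometry: E[(int f dB)^2] = int f^2 dt
= 2^2 * 4.9500
= 4 * 4.9500 = 19.8000

19.8000


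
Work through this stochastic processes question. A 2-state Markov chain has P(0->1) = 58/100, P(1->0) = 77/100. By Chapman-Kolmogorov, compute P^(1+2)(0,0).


P^3 = P^1 * P^2
Computing via matrix multiplication of the transition matrix.
Entry (0,0) of P^3 = 0.5519

0.5519


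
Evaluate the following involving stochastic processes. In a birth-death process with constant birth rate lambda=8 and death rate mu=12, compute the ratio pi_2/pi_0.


For birth-death process, pi_n/pi_0 = (lambda/mu)^n
= (8/12)^2
= 0.4444

0.4444


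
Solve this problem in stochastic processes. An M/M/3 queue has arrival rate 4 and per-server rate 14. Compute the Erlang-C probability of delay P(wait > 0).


a = lambda/mu = 0.2857
rho = a/c = 0.0952
Erlang-C formula applied:
C(c,a) = 0.0032

0.0032


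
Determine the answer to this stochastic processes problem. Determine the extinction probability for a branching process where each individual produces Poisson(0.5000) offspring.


Since mu = 0.5000 <= 1, extinction probability = 1.

1.0000


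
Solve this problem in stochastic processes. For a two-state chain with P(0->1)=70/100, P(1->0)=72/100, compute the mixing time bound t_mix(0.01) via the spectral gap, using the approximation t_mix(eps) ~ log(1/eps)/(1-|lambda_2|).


lambda_2 = |1 - p01 - p10| = |1 - 0.7000 - 0.7200| = 0.4200
t_mix ~ log(1/eps)/(1 - |lambda_2|)
= log(100)/(1 - 0.4200) = 4.6052/0.5800
= 7.9399

7.9399


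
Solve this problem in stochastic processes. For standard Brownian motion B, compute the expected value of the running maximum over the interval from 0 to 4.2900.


E(max B(s)) = sqrt(2t/pi)
= sqrt(2*4.2900/pi)
= sqrt(2.7311)
= 1.6526

1.6526


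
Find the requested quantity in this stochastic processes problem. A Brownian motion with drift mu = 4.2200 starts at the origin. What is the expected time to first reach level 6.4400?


Expected first passage time = a/mu
= 6.4400/4.2200
= 1.5261

1.5261


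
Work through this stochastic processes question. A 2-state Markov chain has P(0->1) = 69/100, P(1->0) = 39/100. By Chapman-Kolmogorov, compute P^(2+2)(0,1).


P^4 = P^2 * P^2
Computing via matrix multiplication of the transition matrix.
Entry (0,1) of P^4 = 0.6389

0.6389


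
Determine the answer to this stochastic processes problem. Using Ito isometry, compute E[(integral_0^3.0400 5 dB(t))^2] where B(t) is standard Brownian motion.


By Ito isometry: E[(int f dB)^2] = int f^2 dt
= 5^2 * 3.0400
= 25 * 3.0400 = 76.0000

76.0000


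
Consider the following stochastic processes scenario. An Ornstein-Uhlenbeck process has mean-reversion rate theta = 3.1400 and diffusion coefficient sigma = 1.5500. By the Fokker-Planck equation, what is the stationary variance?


Stationary variance = sigma^2 / (2*theta)
= 1.5500^2 / (2*3.1400)
= 2.4025 / 6.2800
= 0.3826

0.3826


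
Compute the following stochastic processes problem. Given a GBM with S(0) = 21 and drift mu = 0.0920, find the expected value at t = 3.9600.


E[S(t)] = S(0) * exp(mu * t)
= 21 * exp(0.0920 * 3.9600)
= 21 * 1.4395
= 30.2302

30.2302


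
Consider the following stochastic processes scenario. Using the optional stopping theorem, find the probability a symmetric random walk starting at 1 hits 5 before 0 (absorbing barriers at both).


By optional stopping theorem: E(M at tau) = M(0) = 1
P(hit 5)*5 + P(hit 0)*0 = 1
P(hit 5) = (1 - 0)/(5 - 0) = 1/5 = 0.2000

0.2000


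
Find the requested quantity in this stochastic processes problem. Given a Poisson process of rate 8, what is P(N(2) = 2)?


P(N(t)=k) = (lambda*t)^k * exp(-lambda*t) / k!
lambda*t = 16
= 16^2 * exp(-16) / 2!
= 256 * 1.1254e-07 / 2
= 1.4405e-05

1.4405e-05


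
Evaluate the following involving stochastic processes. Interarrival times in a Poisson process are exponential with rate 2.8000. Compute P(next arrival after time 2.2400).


P(X > t) = exp(-lambda * t)
= exp(-2.8000 * 2.2400)
= exp(-6.2720) = 0.0019

0.0019


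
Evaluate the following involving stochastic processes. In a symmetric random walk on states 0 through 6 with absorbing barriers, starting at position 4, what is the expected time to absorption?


For symmetric RW on 0,...,N with absorbing barriers, E(i) = i*(N-i)
E(4) = 4 * 2 = 8

8


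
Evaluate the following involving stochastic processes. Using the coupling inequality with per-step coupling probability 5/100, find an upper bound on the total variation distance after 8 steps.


TV distance bound <= (1-delta)^n
= (1 - 0.0500)^8
= 0.9500^8
= 0.6634

0.6634


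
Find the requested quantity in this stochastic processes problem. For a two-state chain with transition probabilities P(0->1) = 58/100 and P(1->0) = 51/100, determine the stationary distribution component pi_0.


Stationary distribution: pi_0 = p10/(p01+p10), pi_1 = p01/(p01+p10)
p01 = 0.5800, p10 = 0.5100
pi_0 = 0.4679

0.4679


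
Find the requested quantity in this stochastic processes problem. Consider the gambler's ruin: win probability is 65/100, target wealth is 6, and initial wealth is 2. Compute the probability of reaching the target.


Gambler's ruin formula:
r = q/p = 0.3500/0.6500 = 0.5385
P(win) = (1 - r^i)/(1 - r^N)
= (1 - 0.5385^2)/(1 - 0.5385^6)
= 0.7278

0.7278


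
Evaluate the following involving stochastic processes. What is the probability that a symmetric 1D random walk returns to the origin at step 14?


P(S(14) = 0) = C(14,7) / 4^7
= 3432 / 16384
= 0.2095

0.2095


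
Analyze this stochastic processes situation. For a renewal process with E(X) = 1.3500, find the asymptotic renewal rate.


Long-run renewal rate = 1/E(X)
= 1/1.3500
= 0.7407

0.7407


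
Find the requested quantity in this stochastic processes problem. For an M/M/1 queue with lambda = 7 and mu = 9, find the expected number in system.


rho = 7/9 = 0.7778
L = rho/(1-rho)
= 0.7778/0.2222
= 3.5000

3.5000


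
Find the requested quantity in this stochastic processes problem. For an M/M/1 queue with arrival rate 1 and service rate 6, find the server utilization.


rho = lambda/mu
= 1/6
= 0.1667

0.1667


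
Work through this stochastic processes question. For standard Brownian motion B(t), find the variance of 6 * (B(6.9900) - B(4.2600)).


Var(alpha*(B(t)-B(s))) = alpha^2 * (t-s)
= 6^2 * (6.9900 - 4.2600)
= 36 * 2.7300
= 98.2800

98.2800


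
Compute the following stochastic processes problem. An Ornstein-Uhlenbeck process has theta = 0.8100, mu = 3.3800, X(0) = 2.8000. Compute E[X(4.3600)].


E[X(t)] = mu + (X(0) - mu)*exp(-theta*t)
= 3.3800 + (2.8000 - 3.3800)*exp(-0.8100*4.3600)
= 3.3800 + -0.5800 * 0.0293
= 3.3630

3.3630


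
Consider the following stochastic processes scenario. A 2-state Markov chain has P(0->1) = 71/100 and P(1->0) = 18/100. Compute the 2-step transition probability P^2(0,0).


Computing P^2 by matrix multiplication.
P = [[0.2900, 0.7100], [0.1800, 0.8200]]
After raising P to the power 2:
P^2(0,0) = 0.2119

0.2119


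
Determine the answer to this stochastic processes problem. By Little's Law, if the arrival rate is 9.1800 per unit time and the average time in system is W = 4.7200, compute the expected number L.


Little's Law: L = lambda * W
= 9.1800 * 4.7200
= 43.3296

43.3296


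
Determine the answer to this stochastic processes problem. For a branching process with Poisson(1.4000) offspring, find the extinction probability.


Since mu = 1.4000 > 1, extinction prob q < 1.
Solve s = exp(mu*(s-1)) iteratively.
q = 0.4890

0.4890


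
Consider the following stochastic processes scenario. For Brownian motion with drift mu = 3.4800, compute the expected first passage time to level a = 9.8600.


Expected first passage time = a/mu
= 9.8600/3.4800
= 2.8333

2.8333


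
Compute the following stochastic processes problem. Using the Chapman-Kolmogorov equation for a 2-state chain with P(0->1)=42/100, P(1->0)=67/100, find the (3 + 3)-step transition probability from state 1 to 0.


P^6 = P^3 * P^3
Computing via matrix multiplication of the transition matrix.
Entry (1,0) of P^6 = 0.6147

0.6147


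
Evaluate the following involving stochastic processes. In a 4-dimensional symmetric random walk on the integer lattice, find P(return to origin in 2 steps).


P(return in 2 steps) = P(reverse first step) = 1/(2d)
= 1/8
= 0.1250

0.1250


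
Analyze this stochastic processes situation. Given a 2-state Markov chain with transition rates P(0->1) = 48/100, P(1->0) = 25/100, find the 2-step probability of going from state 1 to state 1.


Computing P^2 by matrix multiplication.
P = [[0.5200, 0.4800], [0.2500, 0.7500]]
After raising P to the power 2:
P^2(1,1) = 0.6825

0.6825


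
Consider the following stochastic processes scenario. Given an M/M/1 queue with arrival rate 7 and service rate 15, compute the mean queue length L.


rho = 7/15 = 0.4667
L = rho/(1-rho)
= 0.4667/0.5333
= 0.8750

0.8750


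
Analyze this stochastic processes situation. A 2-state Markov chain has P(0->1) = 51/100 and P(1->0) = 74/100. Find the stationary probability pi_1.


Stationary distribution: pi_0 = p10/(p01+p10), pi_1 = p01/(p01+p10)
p01 = 0.5100, p10 = 0.7400
pi_1 = 0.4080

0.4080


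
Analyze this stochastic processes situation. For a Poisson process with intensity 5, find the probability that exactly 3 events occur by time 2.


P(N(t)=k) = (lambda*t)^k * exp(-lambda*t) / k!
lambda*t = 10
= 10^3 * exp(-10) / 3!
= 1000 * 4.5400e-05 / 6
= 0.0076

0.0076


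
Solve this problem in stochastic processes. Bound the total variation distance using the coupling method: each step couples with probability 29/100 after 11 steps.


TV distance bound <= (1-delta)^n
= (1 - 0.2900)^11
= 0.7100^11
= 0.0231

0.0231


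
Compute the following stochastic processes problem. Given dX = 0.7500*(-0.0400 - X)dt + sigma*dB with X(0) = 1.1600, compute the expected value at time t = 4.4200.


E[X(t)] = mu + (X(0) - mu)*exp(-theta*t)
= -0.0400 + (1.1600 - -0.0400)*exp(-0.7500*4.4200)
= -0.0400 + 1.2000 * 0.0363
= 0.0036

0.0036


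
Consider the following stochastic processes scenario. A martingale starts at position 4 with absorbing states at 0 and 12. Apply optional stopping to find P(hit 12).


By optional stopping theorem: E(M at tau) = M(0) = 4
P(hit 12)*12 + P(hit 0)*0 = 4
P(hit 12) = (4 - 0)/(12 - 0) = 1/3 = 0.3333

0.3333


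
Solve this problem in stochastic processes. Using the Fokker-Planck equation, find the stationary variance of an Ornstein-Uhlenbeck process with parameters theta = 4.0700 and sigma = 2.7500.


Stationary variance = sigma^2 / (2*theta)
= 2.7500^2 / (2*4.0700)
= 7.5625 / 8.1400
= 0.9291

0.9291


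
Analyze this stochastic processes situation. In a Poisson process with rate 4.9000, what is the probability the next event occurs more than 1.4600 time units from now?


P(X > t) = exp(-lambda * t)
= exp(-4.9000 * 1.4600)
= exp(-7.1540) = 7.8173e-04

7.8173e-04


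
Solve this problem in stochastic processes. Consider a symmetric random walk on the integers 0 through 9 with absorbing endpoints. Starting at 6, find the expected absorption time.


For symmetric RW on 0,...,N with absorbing barriers, E(i) = i*(N-i)
E(6) = 6 * 3 = 18

18


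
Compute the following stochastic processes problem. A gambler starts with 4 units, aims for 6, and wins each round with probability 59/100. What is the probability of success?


Gambler's ruin formula:
r = q/p = 0.4100/0.5900 = 0.6949
P(win) = (1 - r^i)/(1 - r^N)
= (1 - 0.6949^4)/(1 - 0.6949^6)
= 0.8641

0.8641


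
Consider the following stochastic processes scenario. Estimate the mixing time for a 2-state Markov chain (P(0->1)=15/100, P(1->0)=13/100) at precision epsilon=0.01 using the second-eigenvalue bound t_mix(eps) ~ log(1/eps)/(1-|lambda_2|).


lambda_2 = |1 - p01 - p10| = |1 - 0.1500 - 0.1300| = 0.7200
t_mix ~ log(1/eps)/(1 - |lambda_2|)
= log(100)/(1 - 0.7200) = 4.6052/0.2800
= 16.4470

16.4470


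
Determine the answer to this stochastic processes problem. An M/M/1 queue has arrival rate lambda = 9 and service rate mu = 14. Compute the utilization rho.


rho = lambda/mu
= 9/14
= 0.6429

0.6429


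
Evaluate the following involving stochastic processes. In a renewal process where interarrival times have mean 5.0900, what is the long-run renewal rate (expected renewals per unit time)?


Long-run renewal rate = 1/E(X)
= 1/5.0900
= 0.1965

0.1965


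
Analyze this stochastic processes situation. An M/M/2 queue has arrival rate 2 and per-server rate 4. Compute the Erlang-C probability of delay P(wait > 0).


a = lambda/mu = 0.5000
rho = a/c = 0.2500
Erlang-C formula applied:
C(c,a) = 0.1000

0.1000


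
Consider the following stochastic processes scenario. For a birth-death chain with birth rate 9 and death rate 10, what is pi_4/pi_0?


For birth-death process, pi_n/pi_0 = (lambda/mu)^n
= (9/10)^4
= 0.6561

0.6561


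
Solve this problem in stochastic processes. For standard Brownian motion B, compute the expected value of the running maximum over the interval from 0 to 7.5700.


E(max B(s)) = sqrt(2t/pi)
= sqrt(2*7.5700/pi)
= sqrt(4.8192)
= 2.1953

2.1953


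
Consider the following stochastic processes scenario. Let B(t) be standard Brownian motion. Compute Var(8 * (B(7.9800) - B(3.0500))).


Var(alpha*(B(t)-B(s))) = alpha^2 * (t-s)
= 8^2 * (7.9800 - 3.0500)
= 64 * 4.9300
= 315.5200

315.5200


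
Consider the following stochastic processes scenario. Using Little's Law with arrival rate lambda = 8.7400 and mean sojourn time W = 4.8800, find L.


Little's Law: L = lambda * W
= 8.7400 * 4.8800
= 42.6512

42.6512


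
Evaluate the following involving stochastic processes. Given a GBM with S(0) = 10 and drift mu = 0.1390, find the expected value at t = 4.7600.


E[S(t)] = S(0) * exp(mu * t)
= 10 * exp(0.1390 * 4.7600)
= 10 * 1.9380
= 19.3797

19.3797


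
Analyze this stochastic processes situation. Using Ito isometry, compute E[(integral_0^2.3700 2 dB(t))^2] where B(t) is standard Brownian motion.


By Ito isometry: E[(int f dB)^2] = int f^2 dt
= 2^2 * 2.3700
= 4 * 2.3700 = 9.4800

9.4800


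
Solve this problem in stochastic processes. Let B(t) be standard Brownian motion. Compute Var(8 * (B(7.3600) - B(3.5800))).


Var(alpha*(B(t)-B(s))) = alpha^2 * (t-s)
= 8^2 * (7.3600 - 3.5800)
= 64 * 3.7800
= 241.9200

241.9200


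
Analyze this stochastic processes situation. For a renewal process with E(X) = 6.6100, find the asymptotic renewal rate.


Long-run renewal rate = 1/E(X)
= 1/6.6100
= 0.1513

0.1513


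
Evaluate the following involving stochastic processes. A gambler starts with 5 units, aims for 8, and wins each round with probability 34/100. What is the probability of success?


Gambler's ruin formula:
r = q/p = 0.6600/0.3400 = 1.9412
P(win) = (1 - r^i)/(1 - r^N)
= (1 - 1.9412^5)/(1 - 1.9412^8)
= 0.1324

0.1324


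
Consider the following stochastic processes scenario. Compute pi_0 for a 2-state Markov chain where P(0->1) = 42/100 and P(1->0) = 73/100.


Stationary distribution: pi_0 = p10/(p01+p10), pi_1 = p01/(p01+p10)
p01 = 0.4200, p10 = 0.7300
pi_0 = 0.6348

0.6348


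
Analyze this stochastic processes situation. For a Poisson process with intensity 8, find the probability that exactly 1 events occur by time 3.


P(N(t)=k) = (lambda*t)^k * exp(-lambda*t) / k!
lambda*t = 24
= 24^1 * exp(-24) / 1!
= 24 * 3.7751e-11 / 1
= 9.0603e-10

9.0603e-10


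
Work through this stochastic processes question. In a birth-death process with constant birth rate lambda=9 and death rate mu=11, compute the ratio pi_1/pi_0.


For birth-death process, pi_n/pi_0 = (lambda/mu)^n
= (9/11)^1
= 0.8182

0.8182


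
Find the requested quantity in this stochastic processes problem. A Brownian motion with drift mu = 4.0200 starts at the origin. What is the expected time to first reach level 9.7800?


Expected first passage time = a/mu
= 9.7800/4.0200
= 2.4328

2.4328


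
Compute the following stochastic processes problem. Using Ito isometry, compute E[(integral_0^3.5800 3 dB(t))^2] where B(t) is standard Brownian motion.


By Ito isometry: E[(int f dB)^2] = int f^2 dt
= 3^2 * 3.5800
= 9 * 3.5800 = 32.2200

32.2200


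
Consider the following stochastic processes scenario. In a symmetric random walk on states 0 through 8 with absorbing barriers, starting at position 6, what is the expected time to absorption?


For symmetric RW on 0,...,N with absorbing barriers, E(i) = i*(N-i)
E(6) = 6 * 2 = 12

12


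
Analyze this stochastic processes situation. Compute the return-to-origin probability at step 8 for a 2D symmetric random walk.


P = C(8,4)^2 / 4^8
= 70^2 / 65536
= 4900 / 65536
= 0.0748

0.0748


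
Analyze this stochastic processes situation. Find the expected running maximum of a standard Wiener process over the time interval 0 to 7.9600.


E(max B(s)) = sqrt(2t/pi)
= sqrt(2*7.9600/pi)
= sqrt(5.0675)
= 2.2511

2.2511


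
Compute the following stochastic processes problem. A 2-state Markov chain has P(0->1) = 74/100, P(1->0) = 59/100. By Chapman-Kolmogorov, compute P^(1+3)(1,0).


P^4 = P^1 * P^3
Computing via matrix multiplication of the transition matrix.
Entry (1,0) of P^4 = 0.4383

0.4383


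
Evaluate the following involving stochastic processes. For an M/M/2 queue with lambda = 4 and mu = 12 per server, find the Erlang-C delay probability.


a = lambda/mu = 0.3333
rho = a/c = 0.1667
Erlang-C formula applied:
C(c,a) = 0.0476

0.0476


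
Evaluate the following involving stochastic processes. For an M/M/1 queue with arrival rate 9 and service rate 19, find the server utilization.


rho = lambda/mu
= 9/19
= 0.4737

0.4737


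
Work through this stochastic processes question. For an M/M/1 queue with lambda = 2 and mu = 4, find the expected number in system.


rho = 2/4 = 0.5000
L = rho/(1-rho)
= 0.5000/0.5000
= 1.0000

1.0000


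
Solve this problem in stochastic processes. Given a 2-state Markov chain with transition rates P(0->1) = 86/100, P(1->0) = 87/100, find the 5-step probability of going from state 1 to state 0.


Computing P^5 by matrix multiplication.
P = [[0.1400, 0.8600], [0.8700, 0.1300]]
After raising P to the power 5:
P^5(1,0) = 0.6071

0.6071


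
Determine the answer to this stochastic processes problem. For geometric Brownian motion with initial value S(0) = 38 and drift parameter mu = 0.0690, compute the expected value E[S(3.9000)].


E[S(t)] = S(0) * exp(mu * t)
= 38 * exp(0.0690 * 3.9000)
= 38 * 1.3088
= 49.7339

49.7339


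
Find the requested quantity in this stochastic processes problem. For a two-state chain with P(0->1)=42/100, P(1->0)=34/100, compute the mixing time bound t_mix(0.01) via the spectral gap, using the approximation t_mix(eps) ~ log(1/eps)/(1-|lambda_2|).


lambda_2 = |1 - p01 - p10| = |1 - 0.4200 - 0.3400| = 0.2400
t_mix ~ log(1/eps)/(1 - |lambda_2|)
= log(100)/(1 - 0.2400) = 4.6052/0.7600
= 6.0594

6.0594


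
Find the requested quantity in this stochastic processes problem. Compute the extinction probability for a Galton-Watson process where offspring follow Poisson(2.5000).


Since mu = 2.5000 > 1, extinction prob q < 1.
Solve s = exp(mu*(s-1)) iteratively.
q = 0.1074

0.1074


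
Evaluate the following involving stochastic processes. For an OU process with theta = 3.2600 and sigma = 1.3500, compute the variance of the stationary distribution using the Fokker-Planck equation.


Stationary variance = sigma^2 / (2*theta)
= 1.3500^2 / (2*3.2600)
= 1.8225 / 6.5200
= 0.2795

0.2795


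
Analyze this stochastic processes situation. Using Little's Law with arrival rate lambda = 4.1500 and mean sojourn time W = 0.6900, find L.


Little's Law: L = lambda * W
= 4.1500 * 0.6900
= 2.8635

2.8635


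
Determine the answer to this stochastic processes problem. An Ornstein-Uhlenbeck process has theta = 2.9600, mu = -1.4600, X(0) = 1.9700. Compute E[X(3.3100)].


E[X(t)] = mu + (X(0) - mu)*exp(-theta*t)
= -1.4600 + (1.9700 - -1.4600)*exp(-2.9600*3.3100)
= -1.4600 + 3.4300 * 5.5585e-05
= -1.4598

-1.4598


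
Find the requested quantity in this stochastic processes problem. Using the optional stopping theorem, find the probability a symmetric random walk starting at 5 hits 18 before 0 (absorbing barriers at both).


By optional stopping theorem: E(M at tau) = M(0) = 5
P(hit 18)*18 + P(hit 0)*0 = 5
P(hit 18) = (5 - 0)/(18 - 0) = 5/18 = 0.2778

0.2778


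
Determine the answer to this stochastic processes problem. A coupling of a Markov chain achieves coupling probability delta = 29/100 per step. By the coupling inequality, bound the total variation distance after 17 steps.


TV distance bound <= (1-delta)^n
= (1 - 0.2900)^17
= 0.7100^17
= 0.0030

0.0030


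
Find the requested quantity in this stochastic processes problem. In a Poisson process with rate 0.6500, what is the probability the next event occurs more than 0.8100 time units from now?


P(X > t) = exp(-lambda * t)
= exp(-0.6500 * 0.8100)
= exp(-0.5265) = 0.5907

0.5907


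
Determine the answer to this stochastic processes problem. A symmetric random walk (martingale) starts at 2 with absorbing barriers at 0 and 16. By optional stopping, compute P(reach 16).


By optional stopping theorem: E(M at tau) = M(0) = 2
P(hit 16)*16 + P(hit 0)*0 = 2
P(hit 16) = (2 - 0)/(16 - 0) = 1/8 = 0.1250

0.1250


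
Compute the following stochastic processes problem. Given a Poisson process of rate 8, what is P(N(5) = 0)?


P(N(t)=k) = (lambda*t)^k * exp(-lambda*t) / k!
lambda*t = 40
= 40^0 * exp(-40) / 0!
= 1 * 4.2484e-18 / 1
= 4.2484e-18

4.2484e-18


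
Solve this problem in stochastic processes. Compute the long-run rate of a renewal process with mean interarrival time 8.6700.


Long-run renewal rate = 1/E(X)
= 1/8.6700
= 0.1153

0.1153


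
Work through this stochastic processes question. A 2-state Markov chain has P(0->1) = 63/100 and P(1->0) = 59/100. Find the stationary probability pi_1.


Stationary distribution: pi_0 = p10/(p01+p10), pi_1 = p01/(p01+p10)
p01 = 0.6300, p10 = 0.5900
pi_1 = 0.5164

0.5164


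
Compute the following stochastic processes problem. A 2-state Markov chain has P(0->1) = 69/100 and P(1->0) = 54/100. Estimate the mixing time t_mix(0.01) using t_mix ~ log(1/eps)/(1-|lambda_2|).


lambda_2 = |1 - p01 - p10| = |1 - 0.6900 - 0.5400| = 0.2300
t_mix ~ log(1/eps)/(1 - |lambda_2|)
= log(100)/(1 - 0.2300) = 4.6052/0.7700
= 5.9807

5.9807


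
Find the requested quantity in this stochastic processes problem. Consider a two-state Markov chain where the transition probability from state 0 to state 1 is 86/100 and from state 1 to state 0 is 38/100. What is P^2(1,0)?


Computing P^2 by matrix multiplication.
P = [[0.1400, 0.8600], [0.3800, 0.6200]]
After raising P to the power 2:
P^2(1,0) = 0.2888

0.2888


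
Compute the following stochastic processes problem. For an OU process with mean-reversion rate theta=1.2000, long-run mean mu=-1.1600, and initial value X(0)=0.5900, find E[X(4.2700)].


E[X(t)] = mu + (X(0) - mu)*exp(-theta*t)
= -1.1600 + (0.5900 - -1.1600)*exp(-1.2000*4.2700)
= -1.1600 + 1.7500 * 0.0060
= -1.1496

-1.1496


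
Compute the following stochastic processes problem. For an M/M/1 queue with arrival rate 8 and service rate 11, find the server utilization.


rho = lambda/mu
= 8/11
= 0.7273

0.7273


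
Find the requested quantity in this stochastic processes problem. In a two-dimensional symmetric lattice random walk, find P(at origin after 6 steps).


P = C(6,3)^2 / 4^6
= 20^2 / 4096
= 400 / 4096
= 0.0977

0.0977


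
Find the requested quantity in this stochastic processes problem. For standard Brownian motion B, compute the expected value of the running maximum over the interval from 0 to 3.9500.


E(max B(s)) = sqrt(2t/pi)
= sqrt(2*3.9500/pi)
= sqrt(2.5146)
= 1.5858

1.5858


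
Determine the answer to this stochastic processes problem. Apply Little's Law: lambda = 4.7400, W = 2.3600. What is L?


Little's Law: L = lambda * W
= 4.7400 * 2.3600
= 11.1864

11.1864


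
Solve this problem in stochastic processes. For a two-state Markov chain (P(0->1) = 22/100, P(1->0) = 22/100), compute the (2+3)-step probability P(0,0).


P^5 = P^2 * P^3
Computing via matrix multiplication of the transition matrix.
Entry (0,0) of P^5 = 0.5275

0.5275


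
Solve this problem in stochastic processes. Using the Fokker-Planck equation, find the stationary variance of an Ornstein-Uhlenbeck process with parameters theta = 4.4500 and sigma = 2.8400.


Stationary variance = sigma^2 / (2*theta)
= 2.8400^2 / (2*4.4500)
= 8.0656 / 8.9000
= 0.9062

0.9062


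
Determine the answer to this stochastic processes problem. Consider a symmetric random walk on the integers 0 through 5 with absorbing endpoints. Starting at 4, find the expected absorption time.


For symmetric RW on 0,...,N with absorbing barriers, E(i) = i*(N-i)
E(4) = 4 * 1 = 4

4


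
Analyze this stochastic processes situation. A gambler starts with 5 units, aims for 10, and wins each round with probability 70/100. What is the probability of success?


Gambler's ruin formula:
r = q/p = 0.3000/0.7000 = 0.4286
P(win) = (1 - r^i)/(1 - r^N)
= (1 - 0.4286^5)/(1 - 0.4286^10)
= 0.9857

0.9857


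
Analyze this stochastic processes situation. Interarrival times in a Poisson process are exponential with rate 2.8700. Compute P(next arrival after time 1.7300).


P(X > t) = exp(-lambda * t)
= exp(-2.8700 * 1.7300)
= exp(-4.9651) = 0.0070

0.0070


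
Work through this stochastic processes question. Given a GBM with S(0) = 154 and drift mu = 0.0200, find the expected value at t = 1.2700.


E[S(t)] = S(0) * exp(mu * t)
= 154 * exp(0.0200 * 1.2700)
= 154 * 1.0257
= 157.9617

157.9617


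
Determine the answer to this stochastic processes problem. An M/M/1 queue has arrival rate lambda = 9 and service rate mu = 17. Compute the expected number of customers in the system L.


rho = 9/17 = 0.5294
L = rho/(1-rho)
= 0.5294/0.4706
= 1.1250

1.1250


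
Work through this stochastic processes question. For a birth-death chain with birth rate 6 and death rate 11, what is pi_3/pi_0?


For birth-death process, pi_n/pi_0 = (lambda/mu)^n
= (6/11)^3
= 0.1623

0.1623


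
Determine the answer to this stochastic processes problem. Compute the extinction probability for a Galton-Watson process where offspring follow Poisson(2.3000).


Since mu = 2.3000 > 1, extinction prob q < 1.
Solve s = exp(mu*(s-1)) iteratively.
q = 0.1376

0.1376


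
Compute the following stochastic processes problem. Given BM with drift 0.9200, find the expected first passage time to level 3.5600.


Expected first passage time = a/mu
= 3.5600/0.9200
= 3.8696

3.8696
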